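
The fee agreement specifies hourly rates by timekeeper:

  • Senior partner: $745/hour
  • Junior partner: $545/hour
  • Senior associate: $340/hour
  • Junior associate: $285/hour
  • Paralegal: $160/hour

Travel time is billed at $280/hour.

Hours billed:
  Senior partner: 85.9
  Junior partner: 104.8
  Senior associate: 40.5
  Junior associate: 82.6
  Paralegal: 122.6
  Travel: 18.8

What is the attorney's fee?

Senior partner: 85.9 × $745 = $63,995.50
Junior partner: 104.8 × $545 = $57,116.00
Senior associate: 40.5 × $340 = $13,770.00
Junior associate: 82.6 × $285 = $23,541.00
Paralegal: 122.6 × $160 = $19,616.00
Subtotal: $63,995.50 + $57,116.00 + $13,770.00 + $23,541.00 + $19,616.00 = $178,038.50
Travel: 18.8 × $280 = $5,264.00
Total: $178,038.50 + $5,264.00 = $183,302.50

$183,302.50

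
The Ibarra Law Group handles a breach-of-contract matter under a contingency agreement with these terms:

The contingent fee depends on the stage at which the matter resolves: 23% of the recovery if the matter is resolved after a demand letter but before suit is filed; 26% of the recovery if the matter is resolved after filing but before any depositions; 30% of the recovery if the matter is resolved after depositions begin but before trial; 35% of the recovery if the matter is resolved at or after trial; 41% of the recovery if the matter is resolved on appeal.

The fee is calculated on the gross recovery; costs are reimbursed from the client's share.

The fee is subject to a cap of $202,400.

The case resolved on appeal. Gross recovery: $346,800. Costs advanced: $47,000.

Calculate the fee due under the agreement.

Fee base is the gross recovery, $346,800; costs are reimbursed separately.
The matter resolved on appeal, so the 41% rate applies.
$346,800 × 41% = $142,188.00
$142,188.00 is under the $202,400 cap.

$142,188.00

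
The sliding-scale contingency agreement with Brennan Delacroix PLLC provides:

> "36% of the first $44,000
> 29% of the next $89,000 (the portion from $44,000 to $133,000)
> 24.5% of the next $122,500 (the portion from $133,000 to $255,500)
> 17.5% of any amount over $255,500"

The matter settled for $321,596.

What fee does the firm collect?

$83,229.30

First $44,000 at 36% = $15,840.00
Next $89,000 at 29% = $25,810.00
Next $122,500 at 24.5% = $30,012.50
Remaining $66,096 at 17.5% = $11,566.80
Fee: $15,840.00 + $25,810.00 + $30,012.50 + $11,566.80 = $83,229.30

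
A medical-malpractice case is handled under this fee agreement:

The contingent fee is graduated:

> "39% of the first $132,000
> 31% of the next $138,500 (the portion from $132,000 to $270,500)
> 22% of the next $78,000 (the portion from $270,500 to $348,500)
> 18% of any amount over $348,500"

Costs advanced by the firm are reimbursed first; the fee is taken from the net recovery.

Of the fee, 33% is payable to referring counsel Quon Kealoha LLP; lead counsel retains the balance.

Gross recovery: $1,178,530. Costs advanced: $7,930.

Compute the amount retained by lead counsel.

Fee base (net of costs): $1,178,530 − $7,930 = $1,170,600
First $132,000 at 39% = $51,480.00
Next $138,500 at 31% = $42,935.00
Next $78,000 at 22% = $17,160.00
Remaining $822,100 at 18% = $147,978.00
Fee: $51,480.00 + $42,935.00 + $17,160.00 + $147,978.00 = $259,553.00
Referral share: 33% of $259,553.00 = $85,652.49; lead counsel retains $259,553.00 − $85,652.49 = $173,900.51.

$173,900.51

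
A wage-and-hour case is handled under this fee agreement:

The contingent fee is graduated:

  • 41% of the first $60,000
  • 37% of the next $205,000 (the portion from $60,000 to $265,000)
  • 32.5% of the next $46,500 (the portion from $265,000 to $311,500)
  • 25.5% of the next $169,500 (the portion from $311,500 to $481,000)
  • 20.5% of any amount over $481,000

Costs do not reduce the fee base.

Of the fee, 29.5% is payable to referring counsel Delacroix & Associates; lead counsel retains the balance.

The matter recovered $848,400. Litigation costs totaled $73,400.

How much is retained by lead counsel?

Fee base is the gross recovery, $848,400; costs are reimbursed separately.
First $60,000 at 41% = $24,600.00
Next $205,000 at 37% = $75,850.00
Next $46,500 at 32.5% = $15,112.50
Next $169,500 at 25.5% = $43,222.50
Remaining $367,400 at 20.5% = $75,317.00
Fee: $24,600.00 + $75,850.00 + $15,112.50 + $43,222.50 + $75,317.00 = $234,102.00
Referral share: 29.5% of $234,102.00 = $69,060.09; lead counsel retains $234,102.00 − $69,060.09 = $165,041.91.

$165,041.91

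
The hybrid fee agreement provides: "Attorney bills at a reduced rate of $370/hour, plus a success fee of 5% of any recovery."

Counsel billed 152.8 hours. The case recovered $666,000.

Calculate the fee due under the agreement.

Hourly: 152.8 × $370 = $56,536.00
Success fee: 5% of $666,000 = $33,300.00
Total: $56,536.00 + $33,300.00 = $89,836.00

$89,836.00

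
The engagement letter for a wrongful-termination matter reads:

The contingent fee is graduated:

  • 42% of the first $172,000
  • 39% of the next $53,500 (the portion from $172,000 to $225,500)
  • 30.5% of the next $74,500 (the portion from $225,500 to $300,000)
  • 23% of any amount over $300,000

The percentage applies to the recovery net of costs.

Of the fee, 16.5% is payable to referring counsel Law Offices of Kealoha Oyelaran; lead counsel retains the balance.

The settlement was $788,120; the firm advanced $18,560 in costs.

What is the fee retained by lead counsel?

Fee base (net of costs): $788,120 − $18,560 = $769,560
First $172,000 at 42% = $72,240.00
Next $53,500 at 39% = $20,865.00
Next $74,500 at 30.5% = $22,722.50
Remaining $469,560 at 23% = $107,998.80
Fee: $72,240.00 + $20,865.00 + $22,722.50 + $107,998.80 = $223,826.30
Referral share: 16.5% of $223,826.30 = $36,931.34; lead counsel retains $223,826.30 − $36,931.34 = $186,894.96.

$186,894.96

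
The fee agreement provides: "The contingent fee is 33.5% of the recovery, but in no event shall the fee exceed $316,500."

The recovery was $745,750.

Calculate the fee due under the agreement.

33.5% of $745,750 = $249,826.25
That is under the $316,500 cap.

$249,826.25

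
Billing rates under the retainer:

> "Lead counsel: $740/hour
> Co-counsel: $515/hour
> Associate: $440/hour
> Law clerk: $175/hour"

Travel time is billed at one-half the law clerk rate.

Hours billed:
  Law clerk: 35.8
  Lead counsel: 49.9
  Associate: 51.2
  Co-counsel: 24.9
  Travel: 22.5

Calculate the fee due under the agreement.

$80,511.25

Lead counsel: 49.9 × $740 = $36,926.00
Co-counsel: 24.9 × $515 = $12,823.50
Associate: 51.2 × $440 = $22,528.00
Law clerk: 35.8 × $175 = $6,265.00
Subtotal: $36,926.00 + $12,823.50 + $22,528.00 + $6,265.00 = $78,542.50
Travel: 22.5 × ($175 ÷ 2) = 22.5 × $87.50 = $1,968.75
Total: $78,542.50 + $1,968.75 = $80,511.25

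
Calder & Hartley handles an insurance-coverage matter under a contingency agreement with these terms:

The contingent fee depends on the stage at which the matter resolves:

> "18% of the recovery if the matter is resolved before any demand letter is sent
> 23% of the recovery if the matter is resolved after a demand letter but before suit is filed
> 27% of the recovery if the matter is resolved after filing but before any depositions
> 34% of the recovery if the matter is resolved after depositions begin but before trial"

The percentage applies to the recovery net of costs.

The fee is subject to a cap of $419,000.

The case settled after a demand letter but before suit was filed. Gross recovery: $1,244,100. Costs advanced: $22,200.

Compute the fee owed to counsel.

$281,037.00

Fee base (net of costs): $1,244,100 − $22,200 = $1,221,900
The matter settled after a demand letter but before suit was filed, so the 23% rate applies.
$1,221,900 × 23% = $281,037.00
$281,037.00 is under the $419,000 cap.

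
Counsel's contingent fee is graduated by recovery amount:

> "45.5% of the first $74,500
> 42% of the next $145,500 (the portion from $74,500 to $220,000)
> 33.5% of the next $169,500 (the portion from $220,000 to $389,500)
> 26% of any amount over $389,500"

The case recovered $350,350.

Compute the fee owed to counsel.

First $74,500 at 45.5% = $33,897.50
Next $145,500 at 42% = $61,110.00
Remaining $130,350 at 33.5% = $43,667.25
Fee: $33,897.50 + $61,110.00 + $43,667.25 = $138,674.75

$138,674.75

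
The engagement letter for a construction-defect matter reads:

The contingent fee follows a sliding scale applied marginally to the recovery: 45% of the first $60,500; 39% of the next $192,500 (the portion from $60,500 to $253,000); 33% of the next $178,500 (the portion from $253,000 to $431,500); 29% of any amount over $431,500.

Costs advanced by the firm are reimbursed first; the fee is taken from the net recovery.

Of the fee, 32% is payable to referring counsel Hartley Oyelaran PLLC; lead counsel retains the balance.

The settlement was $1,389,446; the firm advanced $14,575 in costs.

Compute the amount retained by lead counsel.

Fee base (net of costs): $1,389,446 − $14,575 = $1,374,871
First $60,500 at 45% = $27,225.00
Next $192,500 at 39% = $75,075.00
Next $178,500 at 33% = $58,905.00
Remaining $943,371 at 29% = $273,577.59
Fee: $27,225.00 + $75,075.00 + $58,905.00 + $273,577.59 = $434,782.59
Referral share: 32% of $434,782.59 = $139,130.43; lead counsel retains $434,782.59 − $139,130.43 = $295,652.16.

$295,652.16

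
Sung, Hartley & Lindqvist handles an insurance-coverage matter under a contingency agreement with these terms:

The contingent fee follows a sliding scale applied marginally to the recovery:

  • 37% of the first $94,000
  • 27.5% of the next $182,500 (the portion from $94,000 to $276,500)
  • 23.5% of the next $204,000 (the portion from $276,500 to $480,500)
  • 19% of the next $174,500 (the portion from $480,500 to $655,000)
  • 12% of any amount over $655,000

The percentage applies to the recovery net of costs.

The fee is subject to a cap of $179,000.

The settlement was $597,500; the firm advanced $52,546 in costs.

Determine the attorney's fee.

$145,153.76

Fee base (net of costs): $597,500 − $52,546 = $544,954
First $94,000 at 37% = $34,780.00
Next $182,500 at 27.5% = $50,187.50
Next $204,000 at 23.5% = $47,940.00
Remaining $64,454 at 19% = $12,246.26
Fee: $34,780.00 + $50,187.50 + $47,940.00 + $12,246.26 = $145,153.76
$145,153.76 is under the $179,000 cap.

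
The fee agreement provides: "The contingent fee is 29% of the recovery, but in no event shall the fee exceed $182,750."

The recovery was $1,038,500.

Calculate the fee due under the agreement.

29% of $1,038,500 = $301,165.00
That exceeds the $182,750 cap, so the fee is capped at $182,750.

$182,750.00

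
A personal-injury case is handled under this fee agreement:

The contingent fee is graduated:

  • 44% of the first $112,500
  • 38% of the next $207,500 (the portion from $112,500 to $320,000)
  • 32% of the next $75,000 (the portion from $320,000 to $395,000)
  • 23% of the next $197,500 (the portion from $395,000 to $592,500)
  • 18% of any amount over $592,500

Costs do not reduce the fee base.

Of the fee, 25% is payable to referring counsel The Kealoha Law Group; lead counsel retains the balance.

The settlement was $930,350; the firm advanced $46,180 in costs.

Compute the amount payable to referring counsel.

Fee base is the gross recovery, $930,350; costs are reimbursed separately.
First $112,500 at 44% = $49,500.00
Next $207,500 at 38% = $78,850.00
Next $75,000 at 32% = $24,000.00
Next $197,500 at 23% = $45,425.00
Remaining $337,850 at 18% = $60,813.00
Fee: $49,500.00 + $78,850.00 + $24,000.00 + $45,425.00 + $60,813.00 = $258,588.00
Referral share: 25% of $258,588.00 = $64,647.00; lead counsel retains $258,588.00 − $64,647.00 = $193,941.00.

$64,647.00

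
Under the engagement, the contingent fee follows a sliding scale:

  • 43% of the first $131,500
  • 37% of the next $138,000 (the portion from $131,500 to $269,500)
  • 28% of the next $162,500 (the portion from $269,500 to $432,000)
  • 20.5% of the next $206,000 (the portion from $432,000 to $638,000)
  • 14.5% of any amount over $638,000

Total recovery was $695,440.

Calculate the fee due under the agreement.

$203,663.80

First $131,500 at 43% = $56,545.00
Next $138,000 at 37% = $51,060.00
Next $162,500 at 28% = $45,500.00
Next $206,000 at 20.5% = $42,230.00
Remaining $57,440 at 14.5% = $8,328.80
Fee: $56,545.00 + $51,060.00 + $45,500.00 + $42,230.00 + $8,328.80 = $203,663.80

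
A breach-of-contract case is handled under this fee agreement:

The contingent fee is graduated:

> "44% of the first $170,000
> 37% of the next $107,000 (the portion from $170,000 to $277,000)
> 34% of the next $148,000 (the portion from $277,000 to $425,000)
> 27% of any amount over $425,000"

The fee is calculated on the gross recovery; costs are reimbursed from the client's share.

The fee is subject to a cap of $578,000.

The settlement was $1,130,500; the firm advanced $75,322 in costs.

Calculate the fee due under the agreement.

Fee base is the gross recovery, $1,130,500; costs are reimbursed separately.
First $170,000 at 44% = $74,800.00
Next $107,000 at 37% = $39,590.00
Next $148,000 at 34% = $50,320.00
Remaining $705,500 at 27% = $190,485.00
Fee: $74,800.00 + $39,590.00 + $50,320.00 + $190,485.00 = $355,195.00
$355,195.00 is under the $578,000 cap.

$355,195.00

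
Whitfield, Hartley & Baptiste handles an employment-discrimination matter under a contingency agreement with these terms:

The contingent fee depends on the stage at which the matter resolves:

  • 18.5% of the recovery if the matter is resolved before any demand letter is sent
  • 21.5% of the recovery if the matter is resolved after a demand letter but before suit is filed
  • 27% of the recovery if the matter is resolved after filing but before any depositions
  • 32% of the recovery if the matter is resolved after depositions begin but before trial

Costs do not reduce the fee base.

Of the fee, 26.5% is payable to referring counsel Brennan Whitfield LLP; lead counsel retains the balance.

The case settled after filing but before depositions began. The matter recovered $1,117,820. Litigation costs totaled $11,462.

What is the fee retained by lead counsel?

$221,831.38

Fee base is the gross recovery, $1,117,820; costs are reimbursed separately.
The matter settled after filing but before depositions began, so the 27% rate applies.
$1,117,820 × 27% = $301,811.40
Referral share: 26.5% of $301,811.40 = $79,980.02; lead counsel retains $301,811.40 − $79,980.02 = $221,831.38.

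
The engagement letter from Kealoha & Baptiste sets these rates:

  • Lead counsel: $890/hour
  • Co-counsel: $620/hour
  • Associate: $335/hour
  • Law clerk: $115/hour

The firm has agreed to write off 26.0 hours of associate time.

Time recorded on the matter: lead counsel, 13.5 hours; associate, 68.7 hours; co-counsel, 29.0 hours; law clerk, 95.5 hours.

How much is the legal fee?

Lead counsel: 13.5 × $890 = $12,015.00
Co-counsel: 29.0 × $620 = $17,980.00
Associate: 68.7 × $335 = $23,014.50
Law clerk: 95.5 × $115 = $10,982.50
Subtotal: $63,992.00
Write-off: 26.0 × $335 = $8,710.00
Total: $63,992.00 − $8,710.00 = $55,282.00

$55,282.00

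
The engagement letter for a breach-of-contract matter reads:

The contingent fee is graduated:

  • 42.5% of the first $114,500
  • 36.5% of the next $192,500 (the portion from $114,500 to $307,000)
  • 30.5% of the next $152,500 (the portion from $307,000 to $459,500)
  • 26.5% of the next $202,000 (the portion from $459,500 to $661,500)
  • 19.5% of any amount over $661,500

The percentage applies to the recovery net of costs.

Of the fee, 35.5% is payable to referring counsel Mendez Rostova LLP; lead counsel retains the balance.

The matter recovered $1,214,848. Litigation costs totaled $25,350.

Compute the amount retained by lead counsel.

Fee base (net of costs): $1,214,848 − $25,350 = $1,189,498
First $114,500 at 42.5% = $48,662.50
Next $192,500 at 36.5% = $70,262.50
Next $152,500 at 30.5% = $46,512.50
Next $202,000 at 26.5% = $53,530.00
Remaining $527,998 at 19.5% = $102,959.61
Fee: $48,662.50 + $70,262.50 + $46,512.50 + $53,530.00 + $102,959.61 = $321,927.11
Referral share: 35.5% of $321,927.11 = $114,284.12; lead counsel retains $321,927.11 − $114,284.12 = $207,642.99.

$207,642.99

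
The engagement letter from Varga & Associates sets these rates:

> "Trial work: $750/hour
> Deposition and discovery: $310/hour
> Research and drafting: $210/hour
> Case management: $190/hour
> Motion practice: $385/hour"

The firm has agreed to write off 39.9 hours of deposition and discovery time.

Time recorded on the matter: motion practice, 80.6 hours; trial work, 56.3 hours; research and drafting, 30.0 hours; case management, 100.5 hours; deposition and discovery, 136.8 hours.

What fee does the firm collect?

Trial work: 56.3 × $750 = $42,225.00
Deposition and discovery: 136.8 × $310 = $42,408.00
Research and drafting: 30.0 × $210 = $6,300.00
Case management: 100.5 × $190 = $19,095.00
Motion practice: 80.6 × $385 = $31,031.00
Subtotal: $141,059.00
Write-off: 39.9 × $310 = $12,369.00
Total: $141,059.00 − $12,369.00 = $128,690.00

$128,690.00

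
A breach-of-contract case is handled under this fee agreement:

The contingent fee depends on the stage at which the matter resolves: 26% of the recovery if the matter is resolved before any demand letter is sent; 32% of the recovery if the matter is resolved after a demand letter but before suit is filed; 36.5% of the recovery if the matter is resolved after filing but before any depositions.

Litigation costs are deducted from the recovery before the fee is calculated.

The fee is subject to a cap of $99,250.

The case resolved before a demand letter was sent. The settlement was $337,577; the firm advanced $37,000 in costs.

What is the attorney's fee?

$78,150.02

Fee base (net of costs): $337,577 − $37,000 = $300,577
The matter resolved before a demand letter was sent, so the 26% rate applies.
$300,577 × 26% = $78,150.02
$78,150.02 is under the $99,250 cap.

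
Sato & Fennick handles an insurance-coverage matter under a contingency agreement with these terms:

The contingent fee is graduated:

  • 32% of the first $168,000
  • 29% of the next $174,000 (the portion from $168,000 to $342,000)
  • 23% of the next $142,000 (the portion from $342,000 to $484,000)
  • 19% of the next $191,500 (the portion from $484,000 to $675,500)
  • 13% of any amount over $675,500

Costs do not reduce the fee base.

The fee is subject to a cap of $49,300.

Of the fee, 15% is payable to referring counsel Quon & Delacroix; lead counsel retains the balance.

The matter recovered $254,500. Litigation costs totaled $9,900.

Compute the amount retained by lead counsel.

$41,905.00

Fee base is the gross recovery, $254,500; costs are reimbursed separately.
First $168,000 at 32% = $53,760.00
Remaining $86,500 at 29% = $25,085.00
Fee: $53,760.00 + $25,085.00 = $78,845.00
$78,845.00 exceeds the $49,300 cap, so the fee is capped at $49,300.00.
Referral share: 15% of $49,300.00 = $7,395.00; lead counsel retains $49,300.00 − $7,395.00 = $41,905.00.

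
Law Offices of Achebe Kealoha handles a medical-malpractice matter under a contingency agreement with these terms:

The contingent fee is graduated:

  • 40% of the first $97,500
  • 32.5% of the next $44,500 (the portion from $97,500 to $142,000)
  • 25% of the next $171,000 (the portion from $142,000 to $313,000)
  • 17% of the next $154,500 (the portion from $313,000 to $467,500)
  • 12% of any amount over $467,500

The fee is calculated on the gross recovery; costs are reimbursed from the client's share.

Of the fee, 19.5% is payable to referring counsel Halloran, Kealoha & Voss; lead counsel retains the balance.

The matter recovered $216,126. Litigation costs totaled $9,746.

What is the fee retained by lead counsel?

Fee base is the gross recovery, $216,126; costs are reimbursed separately.
First $97,500 at 40% = $39,000.00
Next $44,500 at 32.5% = $14,462.50
Remaining $74,126 at 25% = $18,531.50
Fee: $39,000.00 + $14,462.50 + $18,531.50 = $71,994.00
Referral share: 19.5% of $71,994.00 = $14,038.83; lead counsel retains $71,994.00 − $14,038.83 = $57,955.17.

$57,955.17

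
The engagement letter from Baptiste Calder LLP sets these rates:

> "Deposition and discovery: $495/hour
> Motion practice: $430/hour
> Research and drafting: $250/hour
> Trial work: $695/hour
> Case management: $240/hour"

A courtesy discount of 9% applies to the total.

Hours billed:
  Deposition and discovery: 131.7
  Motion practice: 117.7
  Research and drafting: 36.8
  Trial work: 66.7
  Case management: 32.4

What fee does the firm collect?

$163,012.85

Deposition and discovery: 131.7 × $495 = $65,191.50
Motion practice: 117.7 × $430 = $50,611.00
Research and drafting: 36.8 × $250 = $9,200.00
Trial work: 66.7 × $695 = $46,356.50
Case management: 32.4 × $240 = $7,776.00
Subtotal: $179,135.00
Less 9% discount: −$16,122.15
Total: $179,135.00 − $16,122.15 = $163,012.85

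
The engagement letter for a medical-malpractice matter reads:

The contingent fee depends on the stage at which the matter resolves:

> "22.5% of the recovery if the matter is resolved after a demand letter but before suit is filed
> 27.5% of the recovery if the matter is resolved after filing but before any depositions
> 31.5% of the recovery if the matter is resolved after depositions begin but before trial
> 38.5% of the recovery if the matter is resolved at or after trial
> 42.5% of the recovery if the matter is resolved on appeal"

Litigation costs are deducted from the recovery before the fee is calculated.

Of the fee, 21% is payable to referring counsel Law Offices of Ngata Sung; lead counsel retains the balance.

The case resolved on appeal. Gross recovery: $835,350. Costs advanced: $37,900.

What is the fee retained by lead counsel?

$267,743.84

Fee base (net of costs): $835,350 − $37,900 = $797,450
The matter resolved on appeal, so the 42.5% rate applies.
$797,450 × 42.5% = $338,916.25
Referral share: 21% of $338,916.25 = $71,172.41; lead counsel retains $338,916.25 − $71,172.41 = $267,743.84.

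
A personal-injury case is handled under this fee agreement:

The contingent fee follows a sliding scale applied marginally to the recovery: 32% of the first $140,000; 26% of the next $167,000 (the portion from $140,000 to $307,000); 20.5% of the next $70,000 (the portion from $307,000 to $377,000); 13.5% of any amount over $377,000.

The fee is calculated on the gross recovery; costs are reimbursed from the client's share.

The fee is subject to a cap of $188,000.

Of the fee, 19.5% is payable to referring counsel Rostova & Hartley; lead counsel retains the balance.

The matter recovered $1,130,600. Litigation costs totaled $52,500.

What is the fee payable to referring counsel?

$36,660.00

Fee base is the gross recovery, $1,130,600; costs are reimbursed separately.
First $140,000 at 32% = $44,800.00
Next $167,000 at 26% = $43,420.00
Next $70,000 at 20.5% = $14,350.00
Remaining $753,600 at 13.5% = $101,736.00
Fee: $44,800.00 + $43,420.00 + $14,350.00 + $101,736.00 = $204,306.00
$204,306.00 exceeds the $188,000 cap, so the fee is capped at $188,000.00.
Referral share: 19.5% of $188,000.00 = $36,660.00; lead counsel retains $188,000.00 − $36,660.00 = $151,340.00.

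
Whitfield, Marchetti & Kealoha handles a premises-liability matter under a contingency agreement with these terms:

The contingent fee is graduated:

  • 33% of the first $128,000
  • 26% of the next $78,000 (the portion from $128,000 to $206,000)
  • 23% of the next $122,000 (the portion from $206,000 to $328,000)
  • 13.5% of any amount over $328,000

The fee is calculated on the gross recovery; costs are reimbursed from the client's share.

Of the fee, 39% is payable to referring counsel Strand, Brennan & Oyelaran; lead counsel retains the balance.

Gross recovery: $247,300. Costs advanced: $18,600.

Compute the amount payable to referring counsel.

$28,087.41

Fee base is the gross recovery, $247,300; costs are reimbursed separately.
First $128,000 at 33% = $42,240.00
Next $78,000 at 26% = $20,280.00
Remaining $41,300 at 23% = $9,499.00
Fee: $42,240.00 + $20,280.00 + $9,499.00 = $72,019.00
Referral share: 39% of $72,019.00 = $28,087.41; lead counsel retains $72,019.00 − $28,087.41 = $43,931.59.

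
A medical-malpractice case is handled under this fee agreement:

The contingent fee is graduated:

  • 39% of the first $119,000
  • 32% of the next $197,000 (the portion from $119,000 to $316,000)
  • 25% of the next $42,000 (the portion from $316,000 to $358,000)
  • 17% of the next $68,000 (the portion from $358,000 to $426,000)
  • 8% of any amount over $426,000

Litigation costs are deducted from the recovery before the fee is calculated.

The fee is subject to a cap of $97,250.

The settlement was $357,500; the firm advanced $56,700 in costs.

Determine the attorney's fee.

$97,250.00

Fee base (net of costs): $357,500 − $56,700 = $300,800
First $119,000 at 39% = $46,410.00
Remaining $181,800 at 32% = $58,176.00
Fee: $46,410.00 + $58,176.00 = $104,586.00
$104,586.00 exceeds the $97,250 cap, so the fee is capped at $97,250.00.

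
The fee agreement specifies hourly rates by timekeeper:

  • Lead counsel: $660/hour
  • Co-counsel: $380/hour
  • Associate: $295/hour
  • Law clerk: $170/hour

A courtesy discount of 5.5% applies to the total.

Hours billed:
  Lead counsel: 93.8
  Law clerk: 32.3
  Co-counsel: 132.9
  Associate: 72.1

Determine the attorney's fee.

$131,516.12

Lead counsel: 93.8 × $660 = $61,908.00
Co-counsel: 132.9 × $380 = $50,502.00
Associate: 72.1 × $295 = $21,269.50
Law clerk: 32.3 × $170 = $5,491.00
Subtotal: $139,170.50
Less 5.5% discount: −$7,654.38
Total: $139,170.50 − $7,654.38 = $131,516.12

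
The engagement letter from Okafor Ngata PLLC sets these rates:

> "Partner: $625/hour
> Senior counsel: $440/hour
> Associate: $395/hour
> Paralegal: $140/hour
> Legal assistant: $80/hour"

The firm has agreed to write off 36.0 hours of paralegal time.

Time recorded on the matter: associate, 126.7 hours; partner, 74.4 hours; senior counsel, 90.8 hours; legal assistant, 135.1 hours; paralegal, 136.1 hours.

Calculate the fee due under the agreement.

$161,320.50

Partner: 74.4 × $625 = $46,500.00
Senior counsel: 90.8 × $440 = $39,952.00
Associate: 126.7 × $395 = $50,046.50
Paralegal: 136.1 × $140 = $19,054.00
Legal assistant: 135.1 × $80 = $10,808.00
Subtotal: $166,360.50
Write-off: 36.0 × $140 = $5,040.00
Total: $166,360.50 − $5,040.00 = $161,320.50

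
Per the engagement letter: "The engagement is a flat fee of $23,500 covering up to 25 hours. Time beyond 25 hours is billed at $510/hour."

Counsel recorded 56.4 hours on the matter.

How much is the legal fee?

Flat fee: $23,500.00
Excess hours: 56.4 − 25 = 31.4
Overrun: 31.4 × $510 = $16,014.00
Total: $23,500.00 + $16,014.00 = $39,514.00

$39,514.00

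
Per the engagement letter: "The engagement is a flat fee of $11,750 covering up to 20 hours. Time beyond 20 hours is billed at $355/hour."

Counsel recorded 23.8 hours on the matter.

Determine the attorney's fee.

$13,099.00

Flat fee: $11,750.00
Excess hours: 23.8 − 20 = 3.8
Overrun: 3.8 × $355 = $1,349.00
Total: $11,750.00 + $1,349.00 = $13,099.00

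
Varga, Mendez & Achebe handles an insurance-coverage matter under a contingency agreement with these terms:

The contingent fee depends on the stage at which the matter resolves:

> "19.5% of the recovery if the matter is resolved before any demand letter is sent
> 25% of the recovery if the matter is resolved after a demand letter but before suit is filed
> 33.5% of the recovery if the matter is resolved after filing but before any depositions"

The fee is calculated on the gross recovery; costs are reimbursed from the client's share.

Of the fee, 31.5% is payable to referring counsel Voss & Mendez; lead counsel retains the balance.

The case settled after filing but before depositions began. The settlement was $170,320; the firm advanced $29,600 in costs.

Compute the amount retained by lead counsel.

Fee base is the gross recovery, $170,320; costs are reimbursed separately.
The matter settled after filing but before depositions began, so the 33.5% rate applies.
$170,320 × 33.5% = $57,057.20
Referral share: 31.5% of $57,057.20 = $17,973.02; lead counsel retains $57,057.20 − $17,973.02 = $39,084.18.

$39,084.18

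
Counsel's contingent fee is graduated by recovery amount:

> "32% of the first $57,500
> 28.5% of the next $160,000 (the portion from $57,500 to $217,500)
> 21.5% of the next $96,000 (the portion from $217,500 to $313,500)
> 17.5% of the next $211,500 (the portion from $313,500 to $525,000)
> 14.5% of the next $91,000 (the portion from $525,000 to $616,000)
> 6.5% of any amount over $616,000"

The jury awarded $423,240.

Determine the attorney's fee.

$103,844.50

First $57,500 at 32% = $18,400.00
Next $160,000 at 28.5% = $45,600.00
Next $96,000 at 21.5% = $20,640.00
Remaining $109,740 at 17.5% = $19,204.50
Fee: $18,400.00 + $45,600.00 + $20,640.00 + $19,204.50 = $103,844.50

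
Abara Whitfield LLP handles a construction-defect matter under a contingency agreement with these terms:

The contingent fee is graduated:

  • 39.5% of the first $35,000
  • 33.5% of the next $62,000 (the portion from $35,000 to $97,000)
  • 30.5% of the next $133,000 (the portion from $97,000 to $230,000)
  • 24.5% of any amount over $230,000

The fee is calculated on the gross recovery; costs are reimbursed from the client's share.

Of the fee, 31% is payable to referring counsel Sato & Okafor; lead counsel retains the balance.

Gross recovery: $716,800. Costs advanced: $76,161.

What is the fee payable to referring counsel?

Fee base is the gross recovery, $716,800; costs are reimbursed separately.
First $35,000 at 39.5% = $13,825.00
Next $62,000 at 33.5% = $20,770.00
Next $133,000 at 30.5% = $40,565.00
Remaining $486,800 at 24.5% = $119,266.00
Fee: $13,825.00 + $20,770.00 + $40,565.00 + $119,266.00 = $194,426.00
Referral share: 31% of $194,426.00 = $60,272.06; lead counsel retains $194,426.00 − $60,272.06 = $134,153.94.

$60,272.06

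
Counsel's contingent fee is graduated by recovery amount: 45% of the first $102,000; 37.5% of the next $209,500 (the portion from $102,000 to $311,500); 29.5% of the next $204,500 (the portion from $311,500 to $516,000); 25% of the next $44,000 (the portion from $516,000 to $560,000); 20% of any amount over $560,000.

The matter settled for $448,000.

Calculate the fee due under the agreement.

$164,730.00

First $102,000 at 45% = $45,900.00
Next $209,500 at 37.5% = $78,562.50
Remaining $136,500 at 29.5% = $40,267.50
Fee: $45,900.00 + $78,562.50 + $40,267.50 = $164,730.00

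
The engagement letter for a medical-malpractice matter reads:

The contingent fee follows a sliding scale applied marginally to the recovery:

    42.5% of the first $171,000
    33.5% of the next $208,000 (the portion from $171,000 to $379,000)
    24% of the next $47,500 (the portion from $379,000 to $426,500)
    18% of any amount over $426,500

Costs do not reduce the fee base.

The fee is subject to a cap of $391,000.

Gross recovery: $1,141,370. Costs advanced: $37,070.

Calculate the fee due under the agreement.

$282,431.60

Fee base is the gross recovery, $1,141,370; costs are reimbursed separately.
First $171,000 at 42.5% = $72,675.00
Next $208,000 at 33.5% = $69,680.00
Next $47,500 at 24% = $11,400.00
Remaining $714,870 at 18% = $128,676.60
Fee: $72,675.00 + $69,680.00 + $11,400.00 + $128,676.60 = $282,431.60
$282,431.60 is under the $391,000 cap.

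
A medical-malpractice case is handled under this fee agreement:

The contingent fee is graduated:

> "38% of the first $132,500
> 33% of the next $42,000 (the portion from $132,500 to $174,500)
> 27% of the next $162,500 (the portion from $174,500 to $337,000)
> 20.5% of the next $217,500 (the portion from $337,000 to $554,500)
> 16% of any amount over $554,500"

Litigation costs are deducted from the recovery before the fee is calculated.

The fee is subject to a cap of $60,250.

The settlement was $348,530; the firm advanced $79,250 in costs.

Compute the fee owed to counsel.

Fee base (net of costs): $348,530 − $79,250 = $269,280
First $132,500 at 38% = $50,350.00
Next $42,000 at 33% = $13,860.00
Remaining $94,780 at 27% = $25,590.60
Fee: $50,350.00 + $13,860.00 + $25,590.60 = $89,800.60
$89,800.60 exceeds the $60,250 cap, so the fee is capped at $60,250.00.

$60,250.00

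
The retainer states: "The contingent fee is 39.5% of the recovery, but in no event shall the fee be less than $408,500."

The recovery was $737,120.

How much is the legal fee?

$408,500.00

39.5% of $737,120 = $291,162.40
That is below the $408,500 minimum, so the minimum applies.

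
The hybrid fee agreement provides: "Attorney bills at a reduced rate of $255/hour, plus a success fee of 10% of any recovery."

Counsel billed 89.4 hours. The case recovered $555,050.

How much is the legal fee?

$78,302.00

Hourly: 89.4 × $255 = $22,797.00
Success fee: 10% of $555,050 = $55,505.00
Total: $22,797.00 + $55,505.00 = $78,302.00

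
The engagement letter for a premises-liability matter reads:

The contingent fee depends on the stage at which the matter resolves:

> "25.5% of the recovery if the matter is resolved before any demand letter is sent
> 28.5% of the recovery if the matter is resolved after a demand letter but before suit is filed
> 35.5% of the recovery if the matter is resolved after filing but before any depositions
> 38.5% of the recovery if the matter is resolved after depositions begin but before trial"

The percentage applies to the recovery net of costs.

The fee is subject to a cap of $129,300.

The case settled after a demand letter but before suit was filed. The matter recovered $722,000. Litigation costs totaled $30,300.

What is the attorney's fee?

$129,300.00

Fee base (net of costs): $722,000 − $30,300 = $691,700
The matter settled after a demand letter but before suit was filed, so the 28.5% rate applies.
$691,700 × 28.5% = $197,134.50
$197,134.50 exceeds the $129,300 cap, so the fee is capped at $129,300.00.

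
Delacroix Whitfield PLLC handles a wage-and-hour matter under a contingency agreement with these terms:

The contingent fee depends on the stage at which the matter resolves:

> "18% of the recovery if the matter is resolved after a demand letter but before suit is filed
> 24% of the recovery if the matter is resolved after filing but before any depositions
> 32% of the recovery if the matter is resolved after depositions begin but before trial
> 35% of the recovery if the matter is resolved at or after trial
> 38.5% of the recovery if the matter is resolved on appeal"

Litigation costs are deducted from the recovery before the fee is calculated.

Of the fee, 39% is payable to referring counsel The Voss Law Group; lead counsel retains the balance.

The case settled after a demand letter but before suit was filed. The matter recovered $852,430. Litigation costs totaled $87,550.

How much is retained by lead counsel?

Fee base (net of costs): $852,430 − $87,550 = $764,880
The matter settled after a demand letter but before suit was filed, so the 18% rate applies.
$764,880 × 18% = $137,678.40
Referral share: 39% of $137,678.40 = $53,694.58; lead counsel retains $137,678.40 − $53,694.58 = $83,983.82.

$83,983.82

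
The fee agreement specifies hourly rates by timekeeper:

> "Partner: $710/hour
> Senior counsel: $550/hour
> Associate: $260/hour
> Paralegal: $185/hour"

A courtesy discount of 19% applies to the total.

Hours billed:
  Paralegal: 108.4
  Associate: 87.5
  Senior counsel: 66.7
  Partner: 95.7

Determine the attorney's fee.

$119,423.16

Partner: 95.7 × $710 = $67,947.00
Senior counsel: 66.7 × $550 = $36,685.00
Associate: 87.5 × $260 = $22,750.00
Paralegal: 108.4 × $185 = $20,054.00
Subtotal: $147,436.00
Less 19% discount: −$28,012.84
Total: $147,436.00 − $28,012.84 = $119,423.16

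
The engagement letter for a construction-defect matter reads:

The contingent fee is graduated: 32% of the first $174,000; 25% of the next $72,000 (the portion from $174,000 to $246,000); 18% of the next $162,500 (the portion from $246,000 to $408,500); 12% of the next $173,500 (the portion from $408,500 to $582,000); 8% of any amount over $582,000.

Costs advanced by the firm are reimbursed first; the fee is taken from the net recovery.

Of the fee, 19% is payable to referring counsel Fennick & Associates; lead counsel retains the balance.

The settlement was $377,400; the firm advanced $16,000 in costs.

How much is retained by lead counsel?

$76,506.12

Fee base (net of costs): $377,400 − $16,000 = $361,400
First $174,000 at 32% = $55,680.00
Next $72,000 at 25% = $18,000.00
Remaining $115,400 at 18% = $20,772.00
Fee: $55,680.00 + $18,000.00 + $20,772.00 = $94,452.00
Referral share: 19% of $94,452.00 = $17,945.88; lead counsel retains $94,452.00 − $17,945.88 = $76,506.12.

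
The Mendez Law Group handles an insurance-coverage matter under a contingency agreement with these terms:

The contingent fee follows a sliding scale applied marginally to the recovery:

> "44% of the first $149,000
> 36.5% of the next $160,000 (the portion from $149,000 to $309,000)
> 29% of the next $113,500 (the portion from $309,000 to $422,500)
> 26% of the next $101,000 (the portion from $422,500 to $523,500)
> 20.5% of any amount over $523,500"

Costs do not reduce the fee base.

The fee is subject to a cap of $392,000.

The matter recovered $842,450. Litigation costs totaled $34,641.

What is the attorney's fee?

Fee base is the gross recovery, $842,450; costs are reimbursed separately.
First $149,000 at 44% = $65,560.00
Next $160,000 at 36.5% = $58,400.00
Next $113,500 at 29% = $32,915.00
Next $101,000 at 26% = $26,260.00
Remaining $318,950 at 20.5% = $65,384.75
Fee: $65,560.00 + $58,400.00 + $32,915.00 + $26,260.00 + $65,384.75 = $248,519.75
$248,519.75 is under the $392,000 cap.

$248,519.75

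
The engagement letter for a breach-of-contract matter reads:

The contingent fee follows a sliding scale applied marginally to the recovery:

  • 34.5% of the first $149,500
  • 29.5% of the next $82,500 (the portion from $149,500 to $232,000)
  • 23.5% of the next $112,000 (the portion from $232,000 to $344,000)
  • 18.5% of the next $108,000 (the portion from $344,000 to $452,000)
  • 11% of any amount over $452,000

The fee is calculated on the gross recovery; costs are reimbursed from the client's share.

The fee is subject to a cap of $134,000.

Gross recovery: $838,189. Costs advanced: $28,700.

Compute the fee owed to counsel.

Fee base is the gross recovery, $838,189; costs are reimbursed separately.
First $149,500 at 34.5% = $51,577.50
Next $82,500 at 29.5% = $24,337.50
Next $112,000 at 23.5% = $26,320.00
Next $108,000 at 18.5% = $19,980.00
Remaining $386,189 at 11% = $42,480.79
Fee: $51,577.50 + $24,337.50 + $26,320.00 + $19,980.00 + $42,480.79 = $164,695.79
$164,695.79 exceeds the $134,000 cap, so the fee is capped at $134,000.00.

$134,000.00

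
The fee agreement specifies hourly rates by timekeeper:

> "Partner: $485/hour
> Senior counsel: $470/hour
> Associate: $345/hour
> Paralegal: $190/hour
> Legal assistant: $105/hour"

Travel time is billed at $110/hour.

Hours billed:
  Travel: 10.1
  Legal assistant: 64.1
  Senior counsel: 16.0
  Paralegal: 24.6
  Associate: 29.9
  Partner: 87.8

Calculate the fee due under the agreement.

Partner: 87.8 × $485 = $42,583.00
Senior counsel: 16.0 × $470 = $7,520.00
Associate: 29.9 × $345 = $10,315.50
Paralegal: 24.6 × $190 = $4,674.00
Legal assistant: 64.1 × $105 = $6,730.50
Subtotal: $42,583.00 + $7,520.00 + $10,315.50 + $4,674.00 + $6,730.50 = $71,823.00
Travel: 10.1 × $110 = $1,111.00
Total: $71,823.00 + $1,111.00 = $72,934.00

$72,934.00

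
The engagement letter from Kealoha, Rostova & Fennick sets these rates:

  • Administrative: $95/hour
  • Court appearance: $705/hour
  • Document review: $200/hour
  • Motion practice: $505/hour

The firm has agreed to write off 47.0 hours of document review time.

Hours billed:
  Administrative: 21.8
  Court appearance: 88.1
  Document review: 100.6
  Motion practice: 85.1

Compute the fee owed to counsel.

$117,877.00

Administrative: 21.8 × $95 = $2,071.00
Court appearance: 88.1 × $705 = $62,110.50
Document review: 100.6 × $200 = $20,120.00
Motion practice: 85.1 × $505 = $42,975.50
Subtotal: $127,277.00
Write-off: 47.0 × $200 = $9,400.00
Total: $127,277.00 − $9,400.00 = $117,877.00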